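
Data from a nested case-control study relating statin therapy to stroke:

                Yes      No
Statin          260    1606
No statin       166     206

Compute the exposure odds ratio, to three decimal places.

0.201

Cells: a = 260, b = 1606, c = 166, d = 206.
OR = (a·d)/(b·c) = (260 × 206) / (1606 × 166) = 53560 / 266596 = 0.20090
Exposure is associated with lower odds of stroke (OR = 0.20 < 1).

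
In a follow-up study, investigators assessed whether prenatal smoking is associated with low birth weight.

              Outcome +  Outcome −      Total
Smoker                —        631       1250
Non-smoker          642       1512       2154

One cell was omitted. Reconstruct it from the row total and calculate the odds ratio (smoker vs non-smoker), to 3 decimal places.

2.310

The missing cell is in the exposed row: 1250 − 631 = 619.
So a = 619, b = 631, c = 642, d = 1512.
OR = (a·d)/(b·c) = (619 × 1512) / (631 × 642) = 935928 / 405102 = 2.31035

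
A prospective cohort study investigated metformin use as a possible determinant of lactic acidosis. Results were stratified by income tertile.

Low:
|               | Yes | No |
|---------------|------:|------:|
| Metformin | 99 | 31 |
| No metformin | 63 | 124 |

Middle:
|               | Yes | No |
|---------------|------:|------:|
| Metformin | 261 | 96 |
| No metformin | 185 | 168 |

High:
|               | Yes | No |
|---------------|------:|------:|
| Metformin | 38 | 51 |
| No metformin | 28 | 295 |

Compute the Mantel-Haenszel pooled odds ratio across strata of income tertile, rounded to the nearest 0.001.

3.686

OR_MH = Σ(aᵢdᵢ/nᵢ) / Σ(bᵢcᵢ/nᵢ), where nᵢ is the stratum total.
Stratum 1 (Low): n = 317; a·d/n = 99·124/317 = 38.7256; b·c/n = 31·63/317 = 6.1609
Stratum 2 (Middle): n = 710; a·d/n = 261·168/710 = 61.7577; b·c/n = 96·185/710 = 25.0141
Stratum 3 (High): n = 412; a·d/n = 38·295/412 = 27.2087; b·c/n = 51·28/412 = 3.4660
OR_MH = (38.7256 + 61.7577 + 27.2087) / (6.1609 + 25.0141 + 3.4660) = 127.6920 / 34.6410 = 3.68615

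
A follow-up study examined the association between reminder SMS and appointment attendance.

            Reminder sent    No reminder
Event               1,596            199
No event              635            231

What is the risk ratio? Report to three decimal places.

Reading the table with exposure as columns: a = 1596 (Reminder sent, case), b = 635 (Reminder sent, non-case), c = 199 (No reminder, case), d = 231.
Risk in exposed = 1596/2231 = 0.71537; risk in unexposed = 199/430 = 0.46279.
RR = 0.71537 / 0.46279 = 1.54578
The risk among the exposed is 1.55 times that among the unexposed.

1.546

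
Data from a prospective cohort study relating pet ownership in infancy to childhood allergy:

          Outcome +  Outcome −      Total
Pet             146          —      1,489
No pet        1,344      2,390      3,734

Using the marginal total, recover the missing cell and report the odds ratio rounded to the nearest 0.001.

0.193

The missing cell is in the exposed row: 1489 − 146 = 1343.
So a = 146, b = 1343, c = 1344, d = 2390.
OR = (a·d)/(b·c) = (146 × 2390) / (1343 × 1344) = 348940 / 1804992 = 0.19332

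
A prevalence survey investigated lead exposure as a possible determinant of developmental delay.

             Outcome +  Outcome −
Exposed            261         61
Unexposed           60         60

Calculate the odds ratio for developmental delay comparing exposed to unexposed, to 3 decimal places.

4.279

Cells: a = 261, b = 61, c = 60, d = 60.
OR = (a·d)/(b·c) = (261 × 60) / (61 × 60) = 15660 / 3660 = 4.27869
The odds of developmental delay are about 4.28 times as high in the exposed group.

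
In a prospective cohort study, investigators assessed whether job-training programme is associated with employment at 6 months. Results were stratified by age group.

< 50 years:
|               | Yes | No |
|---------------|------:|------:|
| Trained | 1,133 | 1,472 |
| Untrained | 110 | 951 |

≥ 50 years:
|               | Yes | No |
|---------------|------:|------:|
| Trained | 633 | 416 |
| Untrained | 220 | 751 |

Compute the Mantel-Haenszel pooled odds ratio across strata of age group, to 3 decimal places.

OR_MH = Σ(aᵢdᵢ/nᵢ) / Σ(bᵢcᵢ/nᵢ), where nᵢ is the stratum total.
Stratum 1 (< 50 years): n = 3666; a·d/n = 1133·951/3666 = 293.9124; b·c/n = 1472·110/3666 = 44.1680
Stratum 2 (≥ 50 years): n = 2020; a·d/n = 633·751/2020 = 235.3381; b·c/n = 416·220/2020 = 45.3069
OR_MH = (293.9124 + 235.3381) / (44.1680 + 45.3069) = 529.2506 / 89.4750 = 5.91507

5.915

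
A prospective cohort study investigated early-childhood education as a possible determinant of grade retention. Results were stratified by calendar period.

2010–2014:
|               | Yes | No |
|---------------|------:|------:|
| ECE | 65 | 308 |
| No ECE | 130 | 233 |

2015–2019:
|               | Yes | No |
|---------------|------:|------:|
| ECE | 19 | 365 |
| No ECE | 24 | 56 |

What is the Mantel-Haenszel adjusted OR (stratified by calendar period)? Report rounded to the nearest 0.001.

OR_MH = Σ(aᵢdᵢ/nᵢ) / Σ(bᵢcᵢ/nᵢ), where nᵢ is the stratum total.
Stratum 1 (2010–2014): n = 736; a·d/n = 65·233/736 = 20.5774; b·c/n = 308·130/736 = 54.4022
Stratum 2 (2015–2019): n = 464; a·d/n = 19·56/464 = 2.2931; b·c/n = 365·24/464 = 18.8793
OR_MH = (20.5774 + 2.2931) / (54.4022 + 18.8793) = 22.8705 / 73.2815 = 0.31209

0.312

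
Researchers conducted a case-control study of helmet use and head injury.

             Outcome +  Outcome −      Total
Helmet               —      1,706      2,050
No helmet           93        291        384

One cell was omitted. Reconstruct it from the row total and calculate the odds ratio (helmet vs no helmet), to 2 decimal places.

The missing cell is in the exposed row: 2050 − 1706 = 344.
So a = 344, b = 1706, c = 93, d = 291.
OR = (a·d)/(b·c) = (344 × 291) / (1706 × 93) = 100104 / 158658 = 0.63094

0.63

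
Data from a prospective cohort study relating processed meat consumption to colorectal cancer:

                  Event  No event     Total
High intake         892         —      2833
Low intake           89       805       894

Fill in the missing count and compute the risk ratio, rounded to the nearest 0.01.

The missing cell is in the exposed row: 2833 − 892 = 1941.
So a = 892, b = 1941, c = 89, d = 805.
RR = [a/(a+b)] / [c/(c+d)] = (892/2833) / (89/894) = 0.31486/0.09955 = 3.16276

3.16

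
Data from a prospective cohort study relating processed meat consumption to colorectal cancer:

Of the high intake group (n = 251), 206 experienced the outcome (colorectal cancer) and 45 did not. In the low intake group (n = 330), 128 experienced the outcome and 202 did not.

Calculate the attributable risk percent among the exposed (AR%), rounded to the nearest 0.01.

From the description: a = 206, b = 45, c = 128, d = 202.
Risk in exposed = 206/251 = 0.82072; risk in unexposed = 128/330 = 0.38788.
RR = 0.82072/0.38788 = 2.11591
AR% = (RR − 1)/RR × 100 = (2.11591 − 1)/2.11591 × 100 = 52.7390%

52.74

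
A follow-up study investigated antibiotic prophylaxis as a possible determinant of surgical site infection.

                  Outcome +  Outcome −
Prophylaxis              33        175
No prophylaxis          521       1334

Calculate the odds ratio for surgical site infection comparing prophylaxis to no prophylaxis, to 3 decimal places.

0.483

Cells: a = 33, b = 175, c = 521, d = 1334.
OR = (a·d)/(b·c) = (33 × 1334) / (175 × 521) = 44022 / 91175 = 0.48283
Exposure is associated with lower odds of surgical site infection (OR = 0.48 < 1).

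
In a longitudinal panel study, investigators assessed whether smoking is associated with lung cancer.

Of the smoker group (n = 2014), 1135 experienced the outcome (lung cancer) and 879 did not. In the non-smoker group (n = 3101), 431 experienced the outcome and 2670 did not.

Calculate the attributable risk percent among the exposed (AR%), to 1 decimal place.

From the description: a = 1135, b = 879, c = 431, d = 2670.
Risk in exposed = 1135/2014 = 0.56356; risk in unexposed = 431/3101 = 0.13899.
RR = 0.56356/0.13899 = 4.05472
AR% = (RR − 1)/RR × 100 = (4.05472 − 1)/4.05472 × 100 = 75.3374%

75.3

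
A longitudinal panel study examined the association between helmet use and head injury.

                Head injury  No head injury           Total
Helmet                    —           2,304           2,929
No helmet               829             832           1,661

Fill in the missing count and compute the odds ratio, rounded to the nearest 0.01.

The missing cell is in the exposed row: 2929 − 2304 = 625.
So a = 625, b = 2304, c = 829, d = 832.
OR = (a·d)/(b·c) = (625 × 832) / (2304 × 829) = 520000 / 1910016 = 0.27225

0.27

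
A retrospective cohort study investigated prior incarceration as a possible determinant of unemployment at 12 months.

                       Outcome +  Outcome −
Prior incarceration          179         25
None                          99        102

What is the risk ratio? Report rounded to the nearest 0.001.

Cells: a = 179, b = 25, c = 99, d = 102.
Risk in exposed = 179/204 = 0.87745; risk in unexposed = 99/201 = 0.49254.
RR = 0.87745 / 0.49254 = 1.78149
The risk among the exposed is 1.78 times that among the unexposed.

1.781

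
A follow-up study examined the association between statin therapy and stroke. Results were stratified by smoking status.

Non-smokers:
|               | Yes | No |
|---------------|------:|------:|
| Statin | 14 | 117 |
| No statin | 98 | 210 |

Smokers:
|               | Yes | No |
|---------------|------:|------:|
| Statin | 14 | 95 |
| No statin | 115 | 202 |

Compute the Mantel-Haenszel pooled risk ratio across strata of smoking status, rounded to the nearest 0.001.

0.345

RR_MH = Σ(aᵢ·n₀ᵢ/nᵢ) / Σ(cᵢ·n₁ᵢ/nᵢ), with n₁ᵢ = aᵢ+bᵢ (exposed), n₀ᵢ = cᵢ+dᵢ (unexposed), nᵢ = n₁ᵢ+n₀ᵢ.
Stratum 1 (Non-smokers): n₁ = 131, n₀ = 308, n = 439; a·n₀/n = 14·308/439 = 9.8223; c·n₁/n = 98·131/439 = 29.2437
Stratum 2 (Smokers): n₁ = 109, n₀ = 317, n = 426; a·n₀/n = 14·317/426 = 10.4178; c·n₁/n = 115·109/426 = 29.4249
RR_MH = (9.8223 + 10.4178) / (29.2437 + 29.4249) = 20.2402 / 58.6686 = 0.34499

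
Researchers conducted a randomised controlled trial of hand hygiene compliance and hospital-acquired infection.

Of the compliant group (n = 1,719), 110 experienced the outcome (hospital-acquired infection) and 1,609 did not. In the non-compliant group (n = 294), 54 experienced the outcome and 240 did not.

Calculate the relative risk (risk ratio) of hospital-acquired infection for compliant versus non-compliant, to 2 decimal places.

0.35

From the description: a = 110, b = 1609, c = 54, d = 240.
Risk in exposed = 110/1719 = 0.06399; risk in unexposed = 54/294 = 0.18367.
RR = 0.06399 / 0.18367 = 0.34839
The risk is 65% lower among the exposed than among the unexposed.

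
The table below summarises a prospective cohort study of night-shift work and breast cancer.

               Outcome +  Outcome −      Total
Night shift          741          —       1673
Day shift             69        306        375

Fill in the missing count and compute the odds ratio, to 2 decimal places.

The missing cell is in the exposed row: 1673 − 741 = 932.
So a = 741, b = 932, c = 69, d = 306.
OR = (a·d)/(b·c) = (741 × 306) / (932 × 69) = 226746 / 64308 = 3.52594

3.53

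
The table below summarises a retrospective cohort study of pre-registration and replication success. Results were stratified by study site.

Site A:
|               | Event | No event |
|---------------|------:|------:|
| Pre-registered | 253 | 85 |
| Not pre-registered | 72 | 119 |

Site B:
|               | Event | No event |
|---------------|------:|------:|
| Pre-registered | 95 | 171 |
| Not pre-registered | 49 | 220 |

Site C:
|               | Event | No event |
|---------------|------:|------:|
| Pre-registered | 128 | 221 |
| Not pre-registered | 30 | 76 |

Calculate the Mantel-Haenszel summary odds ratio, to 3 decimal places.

2.807

OR_MH = Σ(aᵢdᵢ/nᵢ) / Σ(bᵢcᵢ/nᵢ), where nᵢ is the stratum total.
Stratum 1 (Site A): n = 529; a·d/n = 253·119/529 = 56.9130; b·c/n = 85·72/529 = 11.5690
Stratum 2 (Site B): n = 535; a·d/n = 95·220/535 = 39.0654; b·c/n = 171·49/535 = 15.6617
Stratum 3 (Site C): n = 455; a·d/n = 128·76/455 = 21.3802; b·c/n = 221·30/455 = 14.5714
OR_MH = (56.9130 + 39.0654 + 21.3802) / (11.5690 + 15.6617 + 14.5714) = 117.3587 / 41.8021 = 2.80748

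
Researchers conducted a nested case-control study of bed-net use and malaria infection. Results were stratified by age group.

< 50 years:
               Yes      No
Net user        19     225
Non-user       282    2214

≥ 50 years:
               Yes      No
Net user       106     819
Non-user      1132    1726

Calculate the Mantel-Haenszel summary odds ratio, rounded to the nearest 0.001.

OR_MH = Σ(aᵢdᵢ/nᵢ) / Σ(bᵢcᵢ/nᵢ), where nᵢ is the stratum total.
Stratum 1 (< 50 years): n = 2740; a·d/n = 19·2214/2740 = 15.3526; b·c/n = 225·282/2740 = 23.1569
Stratum 2 (≥ 50 years): n = 3783; a·d/n = 106·1726/3783 = 48.3627; b·c/n = 819·1132/3783 = 245.0722
OR_MH = (15.3526 + 48.3627) / (23.1569 + 245.0722) = 63.7152 / 268.2291 = 0.23754

0.238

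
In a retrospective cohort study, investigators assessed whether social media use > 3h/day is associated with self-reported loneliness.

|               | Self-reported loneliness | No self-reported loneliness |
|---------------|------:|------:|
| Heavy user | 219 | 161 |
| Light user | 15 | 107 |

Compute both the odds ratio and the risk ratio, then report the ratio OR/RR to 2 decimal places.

Cells: a = 219, b = 161, c = 15, d = 107.
OR = (219·107)/(161·15) = 23433/2415 = 9.70311
Risk in exposed = 219/380 = 0.57632; risk in unexposed = 15/122 = 0.12295; RR = 4.68737
OR/RR = 9.70311 / 4.68737 = 2.07005
The outcome is not rare, so the OR lies further from 1 than the RR.

2.07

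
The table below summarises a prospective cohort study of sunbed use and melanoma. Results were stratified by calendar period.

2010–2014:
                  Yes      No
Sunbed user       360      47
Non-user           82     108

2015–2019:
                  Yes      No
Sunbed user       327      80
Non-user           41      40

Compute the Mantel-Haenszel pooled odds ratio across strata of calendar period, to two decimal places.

OR_MH = Σ(aᵢdᵢ/nᵢ) / Σ(bᵢcᵢ/nᵢ), where nᵢ is the stratum total.
Stratum 1 (2010–2014): n = 597; a·d/n = 360·108/597 = 65.1256; b·c/n = 47·82/597 = 6.4556
Stratum 2 (2015–2019): n = 488; a·d/n = 327·40/488 = 26.8033; b·c/n = 80·41/488 = 6.7213
OR_MH = (65.1256 + 26.8033) / (6.4556 + 6.7213) = 91.9289 / 13.1769 = 6.97651

6.98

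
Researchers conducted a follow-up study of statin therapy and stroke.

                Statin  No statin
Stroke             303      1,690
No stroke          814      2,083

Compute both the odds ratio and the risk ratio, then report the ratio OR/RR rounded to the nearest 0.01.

0.76

Reading the table with exposure as columns: a = 303 (Statin, case), b = 814 (Statin, non-case), c = 1690 (No statin, case), d = 2083.
OR = (303·2083)/(814·1690) = 631149/1375660 = 0.45880
Risk in exposed = 303/1117 = 0.27126; risk in unexposed = 1690/3773 = 0.44792; RR = 0.60561
OR/RR = 0.45880 / 0.60561 = 0.75758
The outcome is not rare, so the OR lies further from 1 than the RR.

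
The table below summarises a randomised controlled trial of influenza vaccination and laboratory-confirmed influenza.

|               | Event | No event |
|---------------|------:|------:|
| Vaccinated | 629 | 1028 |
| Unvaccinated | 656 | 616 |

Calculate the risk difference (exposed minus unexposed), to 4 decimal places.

-0.1361

Cells: a = 629, b = 1028, c = 656, d = 616.
Risk in exposed = 629/1657 = 0.379602; risk in unexposed = 656/1272 = 0.515723.
Risk difference = 0.379602 − 0.515723 = -0.136122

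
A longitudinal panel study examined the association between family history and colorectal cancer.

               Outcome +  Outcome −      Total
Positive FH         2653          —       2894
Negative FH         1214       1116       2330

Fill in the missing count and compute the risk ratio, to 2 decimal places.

The missing cell is in the exposed row: 2894 − 2653 = 241.
So a = 2653, b = 241, c = 1214, d = 1116.
RR = [a/(a+b)] / [c/(c+d)] = (2653/2894) / (1214/2330) = 0.91672/0.52103 = 1.75945

1.76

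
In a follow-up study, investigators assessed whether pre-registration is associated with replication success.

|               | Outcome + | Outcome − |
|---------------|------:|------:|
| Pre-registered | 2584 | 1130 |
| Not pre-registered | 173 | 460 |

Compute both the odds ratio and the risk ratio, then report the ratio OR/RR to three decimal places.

2.388

Cells: a = 2584, b = 1130, c = 173, d = 460.
OR = (2584·460)/(1130·173) = 1188640/195490 = 6.08031
Risk in exposed = 2584/3714 = 0.69575; risk in unexposed = 173/633 = 0.27330; RR = 2.54571
OR/RR = 6.08031 / 2.54571 = 2.38846
The outcome is not rare, so the OR lies further from 1 than the RR.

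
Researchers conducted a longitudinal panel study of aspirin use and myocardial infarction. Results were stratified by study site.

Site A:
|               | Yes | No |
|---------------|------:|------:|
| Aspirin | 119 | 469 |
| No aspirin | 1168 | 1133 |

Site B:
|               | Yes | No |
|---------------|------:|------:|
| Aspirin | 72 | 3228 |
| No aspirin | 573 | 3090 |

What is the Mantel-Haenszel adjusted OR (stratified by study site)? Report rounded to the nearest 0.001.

OR_MH = Σ(aᵢdᵢ/nᵢ) / Σ(bᵢcᵢ/nᵢ), where nᵢ is the stratum total.
Stratum 1 (Site A): n = 2889; a·d/n = 119·1133/2889 = 46.6691; b·c/n = 469·1168/2889 = 189.6130
Stratum 2 (Site B): n = 6963; a·d/n = 72·3090/6963 = 31.9517; b·c/n = 3228·573/6963 = 265.6389
OR_MH = (46.6691 + 31.9517) / (189.6130 + 265.6389) = 78.6208 / 455.2520 = 0.17270

0.173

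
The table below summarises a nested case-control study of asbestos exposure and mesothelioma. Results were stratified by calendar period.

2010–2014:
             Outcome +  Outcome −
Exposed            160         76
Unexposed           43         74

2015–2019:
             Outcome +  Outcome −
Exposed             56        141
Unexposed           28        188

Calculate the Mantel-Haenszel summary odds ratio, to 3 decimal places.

OR_MH = Σ(aᵢdᵢ/nᵢ) / Σ(bᵢcᵢ/nᵢ), where nᵢ is the stratum total.
Stratum 1 (2010–2014): n = 353; a·d/n = 160·74/353 = 33.5411; b·c/n = 76·43/353 = 9.2578
Stratum 2 (2015–2019): n = 413; a·d/n = 56·188/413 = 25.4915; b·c/n = 141·28/413 = 9.5593
OR_MH = (33.5411 + 25.4915) / (9.2578 + 9.5593) = 59.0326 / 18.8171 = 3.13718

3.137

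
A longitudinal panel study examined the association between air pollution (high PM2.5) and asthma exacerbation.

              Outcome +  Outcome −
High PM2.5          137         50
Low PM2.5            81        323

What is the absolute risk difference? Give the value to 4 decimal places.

Cells: a = 137, b = 50, c = 81, d = 323.
Risk in exposed = 137/187 = 0.732620; risk in unexposed = 81/404 = 0.200495.
Risk difference = 0.732620 − 0.200495 = 0.532125

0.5321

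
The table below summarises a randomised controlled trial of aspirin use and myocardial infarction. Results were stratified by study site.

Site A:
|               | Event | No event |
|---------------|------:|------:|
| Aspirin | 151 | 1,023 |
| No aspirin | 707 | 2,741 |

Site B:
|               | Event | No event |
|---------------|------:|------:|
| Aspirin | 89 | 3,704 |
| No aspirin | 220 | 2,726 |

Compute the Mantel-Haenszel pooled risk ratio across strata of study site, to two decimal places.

0.50

RR_MH = Σ(aᵢ·n₀ᵢ/nᵢ) / Σ(cᵢ·n₁ᵢ/nᵢ), with n₁ᵢ = aᵢ+bᵢ (exposed), n₀ᵢ = cᵢ+dᵢ (unexposed), nᵢ = n₁ᵢ+n₀ᵢ.
Stratum 1 (Site A): n₁ = 1174, n₀ = 3448, n = 4622; a·n₀/n = 151·3448/4622 = 112.6456; c·n₁/n = 707·1174/4622 = 179.5798
Stratum 2 (Site B): n₁ = 3793, n₀ = 2946, n = 6739; a·n₀/n = 89·2946/6739 = 38.9070; c·n₁/n = 220·3793/6739 = 123.8255
RR_MH = (112.6456 + 38.9070) / (179.5798 + 123.8255) = 151.5526 / 303.4053 = 0.49951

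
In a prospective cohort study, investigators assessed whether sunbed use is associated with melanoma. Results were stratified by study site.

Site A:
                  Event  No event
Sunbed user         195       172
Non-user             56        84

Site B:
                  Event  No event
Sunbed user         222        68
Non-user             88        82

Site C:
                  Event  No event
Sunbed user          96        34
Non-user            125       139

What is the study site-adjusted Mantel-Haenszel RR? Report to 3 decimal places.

RR_MH = Σ(aᵢ·n₀ᵢ/nᵢ) / Σ(cᵢ·n₁ᵢ/nᵢ), with n₁ᵢ = aᵢ+bᵢ (exposed), n₀ᵢ = cᵢ+dᵢ (unexposed), nᵢ = n₁ᵢ+n₀ᵢ.
Stratum 1 (Site A): n₁ = 367, n₀ = 140, n = 507; a·n₀/n = 195·140/507 = 53.8462; c·n₁/n = 56·367/507 = 40.5365
Stratum 2 (Site B): n₁ = 290, n₀ = 170, n = 460; a·n₀/n = 222·170/460 = 82.0435; c·n₁/n = 88·290/460 = 55.4783
Stratum 3 (Site C): n₁ = 130, n₀ = 264, n = 394; a·n₀/n = 96·264/394 = 64.3249; c·n₁/n = 125·130/394 = 41.2437
RR_MH = (53.8462 + 82.0435 + 64.3249) / (40.5365 + 55.4783 + 41.2437) = 200.2145 / 137.2584 = 1.45867

1.459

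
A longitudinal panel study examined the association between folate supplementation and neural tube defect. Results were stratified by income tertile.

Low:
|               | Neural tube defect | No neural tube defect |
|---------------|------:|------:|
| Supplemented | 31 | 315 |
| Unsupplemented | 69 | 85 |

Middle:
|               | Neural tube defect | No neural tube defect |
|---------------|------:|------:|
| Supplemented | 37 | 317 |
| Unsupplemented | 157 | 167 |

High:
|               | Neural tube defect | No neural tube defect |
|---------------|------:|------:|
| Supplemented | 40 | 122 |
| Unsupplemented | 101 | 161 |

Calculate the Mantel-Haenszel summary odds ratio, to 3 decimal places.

OR_MH = Σ(aᵢdᵢ/nᵢ) / Σ(bᵢcᵢ/nᵢ), where nᵢ is the stratum total.
Stratum 1 (Low): n = 500; a·d/n = 31·85/500 = 5.2700; b·c/n = 315·69/500 = 43.4700
Stratum 2 (Middle): n = 678; a·d/n = 37·167/678 = 9.1136; b·c/n = 317·157/678 = 73.4056
Stratum 3 (High): n = 424; a·d/n = 40·161/424 = 15.1887; b·c/n = 122·101/424 = 29.0613
OR_MH = (5.2700 + 9.1136 + 15.1887) / (43.4700 + 73.4056 + 29.0613) = 29.5722 / 145.9369 = 0.20264

0.203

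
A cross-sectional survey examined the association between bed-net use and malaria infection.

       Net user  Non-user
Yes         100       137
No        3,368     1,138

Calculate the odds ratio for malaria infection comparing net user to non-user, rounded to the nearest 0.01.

0.25

Reading the table with exposure as columns: a = 100 (Net user, case), b = 3368 (Net user, non-case), c = 137 (Non-user, case), d = 1138.
OR = (a·d)/(b·c) = (100 × 1138) / (3368 × 137) = 113800 / 461416 = 0.24663
Exposure is associated with lower odds of malaria infection (OR = 0.25 < 1).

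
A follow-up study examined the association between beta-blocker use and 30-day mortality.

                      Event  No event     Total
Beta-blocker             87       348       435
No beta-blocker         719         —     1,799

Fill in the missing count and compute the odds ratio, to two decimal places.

0.38

The missing cell is in the unexposed row: 1799 − 719 = 1080.
So a = 87, b = 348, c = 719, d = 1080.
OR = (a·d)/(b·c) = (87 × 1080) / (348 × 719) = 93960 / 250212 = 0.37552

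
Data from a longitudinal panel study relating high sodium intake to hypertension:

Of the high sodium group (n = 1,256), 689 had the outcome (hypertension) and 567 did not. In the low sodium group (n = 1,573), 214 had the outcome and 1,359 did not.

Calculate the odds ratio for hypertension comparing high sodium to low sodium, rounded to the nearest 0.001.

7.717

From the description: a = 689, b = 567, c = 214, d = 1359.
OR = (a·d)/(b·c) = (689 × 1359) / (567 × 214) = 936351 / 121338 = 7.71688
The odds of hypertension are about 7.72 times as high in the high sodium group.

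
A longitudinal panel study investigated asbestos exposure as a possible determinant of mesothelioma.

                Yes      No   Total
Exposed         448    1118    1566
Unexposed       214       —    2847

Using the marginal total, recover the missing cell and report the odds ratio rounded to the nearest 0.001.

The missing cell is in the unexposed row: 2847 − 214 = 2633.
So a = 448, b = 1118, c = 214, d = 2633.
OR = (a·d)/(b·c) = (448 × 2633) / (1118 × 214) = 1179584 / 239252 = 4.93030

4.930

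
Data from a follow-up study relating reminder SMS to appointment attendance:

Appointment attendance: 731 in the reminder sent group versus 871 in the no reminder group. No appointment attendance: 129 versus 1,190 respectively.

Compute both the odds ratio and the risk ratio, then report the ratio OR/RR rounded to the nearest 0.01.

3.85

From the description: a = 731, b = 129, c = 871, d = 1190.
OR = (731·1190)/(129·871) = 869890/112359 = 7.74206
Risk in exposed = 731/860 = 0.85000; risk in unexposed = 871/2061 = 0.42261; RR = 2.01131
OR/RR = 7.74206 / 2.01131 = 3.84926
The outcome is not rare, so the OR lies further from 1 than the RR.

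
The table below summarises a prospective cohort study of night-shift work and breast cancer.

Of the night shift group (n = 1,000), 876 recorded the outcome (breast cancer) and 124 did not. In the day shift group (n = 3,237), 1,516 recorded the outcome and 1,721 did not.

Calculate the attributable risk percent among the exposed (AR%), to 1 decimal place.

From the description: a = 876, b = 124, c = 1516, d = 1721.
Risk in exposed = 876/1000 = 0.87600; risk in unexposed = 1516/3237 = 0.46833.
RR = 0.87600/0.46833 = 1.87046
AR% = (RR − 1)/RR × 100 = (1.87046 − 1)/1.87046 × 100 = 46.5371%

46.5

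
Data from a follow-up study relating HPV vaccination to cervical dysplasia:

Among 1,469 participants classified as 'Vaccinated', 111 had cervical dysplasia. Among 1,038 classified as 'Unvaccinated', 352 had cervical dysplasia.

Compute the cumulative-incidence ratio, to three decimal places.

From the description: a = 111, b = 1358, c = 352, d = 686.
Risk in exposed = 111/1469 = 0.07556; risk in unexposed = 352/1038 = 0.33911.
RR = 0.07556 / 0.33911 = 0.22282
The risk is 78% lower among the exposed than among the unexposed.

0.223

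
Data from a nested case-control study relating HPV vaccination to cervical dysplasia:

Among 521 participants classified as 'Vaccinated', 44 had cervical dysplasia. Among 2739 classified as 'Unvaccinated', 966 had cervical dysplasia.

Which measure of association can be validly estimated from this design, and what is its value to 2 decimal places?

0.17

From the description: a = 44, b = 477, c = 966, d = 1773.
This is a nested case-control study: participants were sampled on outcome status, so risks in the source population cannot be estimated directly — relative risk is not valid here. The odds ratio is the appropriate measure.
OR = (a·d)/(b·c) = (44 × 1773) / (477 × 966) = 78012 / 460782 = 0.16930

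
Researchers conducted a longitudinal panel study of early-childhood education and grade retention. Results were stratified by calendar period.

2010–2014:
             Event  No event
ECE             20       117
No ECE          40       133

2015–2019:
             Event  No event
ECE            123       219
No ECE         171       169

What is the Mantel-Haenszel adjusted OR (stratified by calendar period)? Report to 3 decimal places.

0.558

OR_MH = Σ(aᵢdᵢ/nᵢ) / Σ(bᵢcᵢ/nᵢ), where nᵢ is the stratum total.
Stratum 1 (2010–2014): n = 310; a·d/n = 20·133/310 = 8.5806; b·c/n = 117·40/310 = 15.0968
Stratum 2 (2015–2019): n = 682; a·d/n = 123·169/682 = 30.4795; b·c/n = 219·171/682 = 54.9106
OR_MH = (8.5806 + 30.4795) / (15.0968 + 54.9106) = 39.0601 / 70.0073 = 0.55794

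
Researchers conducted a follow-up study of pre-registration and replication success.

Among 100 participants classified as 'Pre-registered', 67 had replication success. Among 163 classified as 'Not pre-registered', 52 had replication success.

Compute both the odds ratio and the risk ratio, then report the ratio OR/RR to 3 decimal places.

2.064

From the description: a = 67, b = 33, c = 52, d = 111.
OR = (67·111)/(33·52) = 7437/1716 = 4.33392
Risk in exposed = 67/100 = 0.67000; risk in unexposed = 52/163 = 0.31902; RR = 2.10019
OR/RR = 4.33392 / 2.10019 = 2.06358
The outcome is not rare, so the OR lies further from 1 than the RR.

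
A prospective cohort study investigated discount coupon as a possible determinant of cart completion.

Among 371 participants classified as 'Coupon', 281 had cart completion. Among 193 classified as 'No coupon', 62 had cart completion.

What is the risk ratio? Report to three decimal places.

2.358

From the description: a = 281, b = 90, c = 62, d = 131.
Risk in exposed = 281/371 = 0.75741; risk in unexposed = 62/193 = 0.32124.
RR = 0.75741 / 0.32124 = 2.35775
The risk among the exposed is 2.36 times that among the unexposed.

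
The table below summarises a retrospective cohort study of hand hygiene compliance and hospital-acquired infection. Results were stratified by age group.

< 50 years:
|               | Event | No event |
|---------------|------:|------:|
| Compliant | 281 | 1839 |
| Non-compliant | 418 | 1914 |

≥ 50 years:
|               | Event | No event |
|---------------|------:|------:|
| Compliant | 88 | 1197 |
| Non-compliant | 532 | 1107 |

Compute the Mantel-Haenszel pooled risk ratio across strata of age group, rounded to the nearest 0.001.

0.454

RR_MH = Σ(aᵢ·n₀ᵢ/nᵢ) / Σ(cᵢ·n₁ᵢ/nᵢ), with n₁ᵢ = aᵢ+bᵢ (exposed), n₀ᵢ = cᵢ+dᵢ (unexposed), nᵢ = n₁ᵢ+n₀ᵢ.
Stratum 1 (< 50 years): n₁ = 2120, n₀ = 2332, n = 4452; a·n₀/n = 281·2332/4452 = 147.1905; c·n₁/n = 418·2120/4452 = 199.0476
Stratum 2 (≥ 50 years): n₁ = 1285, n₀ = 1639, n = 2924; a·n₀/n = 88·1639/2924 = 49.3269; c·n₁/n = 532·1285/2924 = 233.7962
RR_MH = (147.1905 + 49.3269) / (199.0476 + 233.7962) = 196.5174 / 432.8438 = 0.45401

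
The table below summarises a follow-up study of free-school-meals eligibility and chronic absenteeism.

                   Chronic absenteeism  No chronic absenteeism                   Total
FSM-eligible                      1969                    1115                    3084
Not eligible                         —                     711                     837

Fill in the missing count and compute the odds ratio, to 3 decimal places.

The missing cell is in the unexposed row: 837 − 711 = 126.
So a = 1969, b = 1115, c = 126, d = 711.
OR = (a·d)/(b·c) = (1969 × 711) / (1115 × 126) = 1399959 / 140490 = 9.96483

9.965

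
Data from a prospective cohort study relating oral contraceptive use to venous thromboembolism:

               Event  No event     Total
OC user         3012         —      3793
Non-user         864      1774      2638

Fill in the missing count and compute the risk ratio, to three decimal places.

The missing cell is in the exposed row: 3793 − 3012 = 781.
So a = 3012, b = 781, c = 864, d = 1774.
RR = [a/(a+b)] / [c/(c+d)] = (3012/3793) / (864/2638) = 0.79409/0.32752 = 2.42456

2.425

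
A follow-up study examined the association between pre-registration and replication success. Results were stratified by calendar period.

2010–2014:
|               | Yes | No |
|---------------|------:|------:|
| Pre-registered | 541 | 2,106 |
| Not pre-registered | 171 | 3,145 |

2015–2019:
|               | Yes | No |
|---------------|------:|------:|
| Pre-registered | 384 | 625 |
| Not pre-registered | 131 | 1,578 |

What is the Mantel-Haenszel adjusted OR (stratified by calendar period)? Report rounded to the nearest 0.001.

5.615

OR_MH = Σ(aᵢdᵢ/nᵢ) / Σ(bᵢcᵢ/nᵢ), where nᵢ is the stratum total.
Stratum 1 (2010–2014): n = 5963; a·d/n = 541·3145/5963 = 285.3337; b·c/n = 2106·171/5963 = 60.3934
Stratum 2 (2015–2019): n = 2718; a·d/n = 384·1578/2718 = 222.9404; b·c/n = 625·131/2718 = 30.1233
OR_MH = (285.3337 + 222.9404) / (60.3934 + 30.1233) = 508.2741 / 90.5167 = 5.61525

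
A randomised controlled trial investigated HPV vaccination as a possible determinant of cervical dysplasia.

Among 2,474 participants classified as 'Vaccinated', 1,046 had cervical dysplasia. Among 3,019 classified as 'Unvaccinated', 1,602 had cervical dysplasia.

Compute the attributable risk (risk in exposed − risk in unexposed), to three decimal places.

From the description: a = 1046, b = 1428, c = 1602, d = 1417.
Risk in exposed = 1046/2474 = 0.422797; risk in unexposed = 1602/3019 = 0.530639.
Risk difference = 0.422797 − 0.530639 = -0.107842

-0.108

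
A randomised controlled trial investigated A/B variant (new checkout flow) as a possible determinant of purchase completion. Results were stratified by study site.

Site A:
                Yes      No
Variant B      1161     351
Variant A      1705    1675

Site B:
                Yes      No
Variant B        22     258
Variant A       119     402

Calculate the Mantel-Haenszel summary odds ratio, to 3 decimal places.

OR_MH = Σ(aᵢdᵢ/nᵢ) / Σ(bᵢcᵢ/nᵢ), where nᵢ is the stratum total.
Stratum 1 (Site A): n = 4892; a·d/n = 1161·1675/4892 = 397.5215; b·c/n = 351·1705/4892 = 122.3334
Stratum 2 (Site B): n = 801; a·d/n = 22·402/801 = 11.0412; b·c/n = 258·119/801 = 38.3296
OR_MH = (397.5215 + 11.0412) / (122.3334 + 38.3296) = 408.5627 / 160.6630 = 2.54298

2.543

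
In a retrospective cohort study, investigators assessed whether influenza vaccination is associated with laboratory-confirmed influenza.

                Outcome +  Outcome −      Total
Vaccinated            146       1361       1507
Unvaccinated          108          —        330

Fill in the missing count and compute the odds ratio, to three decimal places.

0.221

The missing cell is in the unexposed row: 330 − 108 = 222.
So a = 146, b = 1361, c = 108, d = 222.
OR = (a·d)/(b·c) = (146 × 222) / (1361 × 108) = 32412 / 146988 = 0.22051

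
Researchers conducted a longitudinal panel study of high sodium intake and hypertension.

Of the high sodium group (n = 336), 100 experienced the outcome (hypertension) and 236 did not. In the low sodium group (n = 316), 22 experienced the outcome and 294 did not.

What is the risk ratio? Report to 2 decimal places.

4.27

From the description: a = 100, b = 236, c = 22, d = 294.
Risk in exposed = 100/336 = 0.29762; risk in unexposed = 22/316 = 0.06962.
RR = 0.29762 / 0.06962 = 4.27489
The risk among the exposed is 4.27 times that among the unexposed.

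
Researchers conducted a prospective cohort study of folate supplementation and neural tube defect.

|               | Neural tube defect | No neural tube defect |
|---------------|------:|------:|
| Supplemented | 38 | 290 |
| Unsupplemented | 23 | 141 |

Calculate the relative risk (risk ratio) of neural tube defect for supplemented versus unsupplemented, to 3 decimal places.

0.826

Cells: a = 38, b = 290, c = 23, d = 141.
Risk in exposed = 38/328 = 0.11585; risk in unexposed = 23/164 = 0.14024.
RR = 0.11585 / 0.14024 = 0.82609
The risk is 17% lower among the exposed than among the unexposed.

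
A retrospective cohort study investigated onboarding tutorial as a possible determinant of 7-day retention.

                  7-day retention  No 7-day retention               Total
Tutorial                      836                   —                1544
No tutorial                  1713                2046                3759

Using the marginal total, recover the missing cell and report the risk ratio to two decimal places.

1.19

The missing cell is in the exposed row: 1544 − 836 = 708.
So a = 836, b = 708, c = 1713, d = 2046.
RR = [a/(a+b)] / [c/(c+d)] = (836/1544) / (1713/3759) = 0.54145/0.45571 = 1.18816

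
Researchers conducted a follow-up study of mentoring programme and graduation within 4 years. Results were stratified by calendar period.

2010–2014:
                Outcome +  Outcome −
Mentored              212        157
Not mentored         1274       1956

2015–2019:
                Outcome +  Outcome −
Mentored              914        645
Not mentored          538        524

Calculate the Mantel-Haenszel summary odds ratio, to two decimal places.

1.59

OR_MH = Σ(aᵢdᵢ/nᵢ) / Σ(bᵢcᵢ/nᵢ), where nᵢ is the stratum total.
Stratum 1 (2010–2014): n = 3599; a·d/n = 212·1956/3599 = 115.2187; b·c/n = 157·1274/3599 = 55.5760
Stratum 2 (2015–2019): n = 2621; a·d/n = 914·524/2621 = 182.7303; b·c/n = 645·538/2621 = 132.3960
OR_MH = (115.2187 + 182.7303) / (55.5760 + 132.3960) = 297.9489 / 187.9720 = 1.58507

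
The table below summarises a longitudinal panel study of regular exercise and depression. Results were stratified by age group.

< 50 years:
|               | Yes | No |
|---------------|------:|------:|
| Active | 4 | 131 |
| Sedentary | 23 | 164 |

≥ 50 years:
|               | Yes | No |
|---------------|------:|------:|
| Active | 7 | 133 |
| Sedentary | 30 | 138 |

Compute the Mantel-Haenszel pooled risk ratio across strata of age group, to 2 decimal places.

0.26

RR_MH = Σ(aᵢ·n₀ᵢ/nᵢ) / Σ(cᵢ·n₁ᵢ/nᵢ), with n₁ᵢ = aᵢ+bᵢ (exposed), n₀ᵢ = cᵢ+dᵢ (unexposed), nᵢ = n₁ᵢ+n₀ᵢ.
Stratum 1 (< 50 years): n₁ = 135, n₀ = 187, n = 322; a·n₀/n = 4·187/322 = 2.3230; c·n₁/n = 23·135/322 = 9.6429
Stratum 2 (≥ 50 years): n₁ = 140, n₀ = 168, n = 308; a·n₀/n = 7·168/308 = 3.8182; c·n₁/n = 30·140/308 = 13.6364
RR_MH = (2.3230 + 3.8182) / (9.6429 + 13.6364) = 6.1412 / 23.2792 = 0.26380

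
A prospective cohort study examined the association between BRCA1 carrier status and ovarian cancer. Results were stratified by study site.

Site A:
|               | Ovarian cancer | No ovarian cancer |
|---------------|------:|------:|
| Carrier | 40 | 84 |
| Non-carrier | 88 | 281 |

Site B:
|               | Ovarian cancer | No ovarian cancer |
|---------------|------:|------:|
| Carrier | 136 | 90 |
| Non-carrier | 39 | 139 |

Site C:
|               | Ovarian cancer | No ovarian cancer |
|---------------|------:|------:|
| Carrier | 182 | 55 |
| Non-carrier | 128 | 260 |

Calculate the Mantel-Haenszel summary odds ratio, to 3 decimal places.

4.158

OR_MH = Σ(aᵢdᵢ/nᵢ) / Σ(bᵢcᵢ/nᵢ), where nᵢ is the stratum total.
Stratum 1 (Site A): n = 493; a·d/n = 40·281/493 = 22.7992; b·c/n = 84·88/493 = 14.9939
Stratum 2 (Site B): n = 404; a·d/n = 136·139/404 = 46.7921; b·c/n = 90·39/404 = 8.6881
Stratum 3 (Site C): n = 625; a·d/n = 182·260/625 = 75.7120; b·c/n = 55·128/625 = 11.2640
OR_MH = (22.7992 + 46.7921 + 75.7120) / (14.9939 + 8.6881 + 11.2640) = 145.3033 / 34.9460 = 4.15793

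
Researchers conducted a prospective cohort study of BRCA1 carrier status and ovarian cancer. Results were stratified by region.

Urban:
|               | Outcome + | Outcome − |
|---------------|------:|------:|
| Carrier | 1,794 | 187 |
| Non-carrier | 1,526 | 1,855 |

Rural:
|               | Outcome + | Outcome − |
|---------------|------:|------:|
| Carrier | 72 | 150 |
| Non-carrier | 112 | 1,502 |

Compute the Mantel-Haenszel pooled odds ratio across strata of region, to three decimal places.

OR_MH = Σ(aᵢdᵢ/nᵢ) / Σ(bᵢcᵢ/nᵢ), where nᵢ is the stratum total.
Stratum 1 (Urban): n = 5362; a·d/n = 1794·1855/5362 = 620.6397; b·c/n = 187·1526/5362 = 53.2193
Stratum 2 (Rural): n = 1836; a·d/n = 72·1502/1836 = 58.9020; b·c/n = 150·112/1836 = 9.1503
OR_MH = (620.6397 + 58.9020) / (53.2193 + 9.1503) = 679.5416 / 62.3696 = 10.89539

10.895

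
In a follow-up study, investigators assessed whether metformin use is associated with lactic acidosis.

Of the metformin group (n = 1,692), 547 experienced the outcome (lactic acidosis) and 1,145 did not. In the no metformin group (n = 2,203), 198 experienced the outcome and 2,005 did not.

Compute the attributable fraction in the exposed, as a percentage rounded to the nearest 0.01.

From the description: a = 547, b = 1145, c = 198, d = 2005.
Risk in exposed = 547/1692 = 0.32329; risk in unexposed = 198/2203 = 0.08988.
RR = 0.32329/0.08988 = 3.59697
AR% = (RR − 1)/RR × 100 = (3.59697 − 1)/3.59697 × 100 = 72.1988%

72.20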